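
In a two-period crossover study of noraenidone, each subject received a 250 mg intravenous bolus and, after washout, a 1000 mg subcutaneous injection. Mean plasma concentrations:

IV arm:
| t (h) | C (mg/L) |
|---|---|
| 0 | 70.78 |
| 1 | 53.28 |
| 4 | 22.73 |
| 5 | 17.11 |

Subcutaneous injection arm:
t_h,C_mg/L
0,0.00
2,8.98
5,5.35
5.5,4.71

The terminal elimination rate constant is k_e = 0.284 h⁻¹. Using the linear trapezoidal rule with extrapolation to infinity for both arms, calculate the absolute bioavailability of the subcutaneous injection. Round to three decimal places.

Trapezoidal AUC_0→5 (IV):
  [0→1]: (70.78+53.28)/2 × 1 = 62.03
  [1→4]: (53.28+22.73)/2 × 3 = 114.015
  [4→5]: (22.73+17.11)/2 × 1 = 19.92
  Sum = 195.965 mg/L·h
IV tail: 17.11/0.284 = 60.246; AUC_iv,0→∞ = 195.965 + 60.246 = 256.211 mg/L·h
Trapezoidal AUC_0→5.5 (subcutaneous injection):
  [0→2]: (0.00+8.98)/2 × 2 = 8.98
  [2→5]: (8.98+5.35)/2 × 3 = 21.495
  [5→5.5]: (5.35+4.71)/2 × 0.5 = 2.515
  Sum = 32.99 mg/L·h
subcutaneous injection tail: 4.71/0.284 = 16.585; AUC_ev,0→∞ = 32.99 + 16.585 = 49.575 mg/L·h
F = (AUC_ev/D_ev)/(AUC_iv/D_iv) = (49.575/1000)/(256.211/250) = 0.049575/1.024844 = 0.0484

F = 0.048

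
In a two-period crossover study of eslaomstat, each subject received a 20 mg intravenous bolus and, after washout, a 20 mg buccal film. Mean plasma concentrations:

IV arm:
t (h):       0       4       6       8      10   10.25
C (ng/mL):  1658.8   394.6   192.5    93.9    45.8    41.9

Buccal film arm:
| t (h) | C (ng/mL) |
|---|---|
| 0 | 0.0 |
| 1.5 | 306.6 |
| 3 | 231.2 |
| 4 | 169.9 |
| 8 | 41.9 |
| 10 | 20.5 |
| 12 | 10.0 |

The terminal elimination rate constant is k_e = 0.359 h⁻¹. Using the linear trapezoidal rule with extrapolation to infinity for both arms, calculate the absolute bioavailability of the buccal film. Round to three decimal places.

F = 0.263

Trapezoidal AUC_0→10.25 (IV):
  [0→4]: (1658.8+394.6)/2 × 4 = 4106.8
  [4→6]: (394.6+192.5)/2 × 2 = 587.1
  [6→8]: (192.5+93.9)/2 × 2 = 286.4
  [8→10]: (93.9+45.8)/2 × 2 = 139.7
  [10→10.25]: (45.8+41.9)/2 × 0.25 = 10.9625
  Sum = 5130.9625 ng/mL·h
IV tail: 41.9/0.359 = 116.713; AUC_iv,0→∞ = 5130.9625 + 116.713 = 5247.6755 ng/mL·h
Trapezoidal AUC_0→12 (buccal film):
  [0→1.5]: (0.0+306.6)/2 × 1.5 = 229.95
  [1.5→3]: (306.6+231.2)/2 × 1.5 = 403.35
  [3→4]: (231.2+169.9)/2 × 1 = 200.55
  [4→8]: (169.9+41.9)/2 × 4 = 423.6
  [8→10]: (41.9+20.5)/2 × 2 = 62.4
  [10→12]: (20.5+10.0)/2 × 2 = 30.5
  Sum = 1350.35 ng/mL·h
buccal film tail: 10.0/0.359 = 27.855; AUC_ev,0→∞ = 1350.35 + 27.855 = 1378.205 ng/mL·h
F = (AUC_ev/D_ev)/(AUC_iv/D_iv) = (1378.205/20)/(5247.6755/20) = 68.91025/262.384 = 0.2626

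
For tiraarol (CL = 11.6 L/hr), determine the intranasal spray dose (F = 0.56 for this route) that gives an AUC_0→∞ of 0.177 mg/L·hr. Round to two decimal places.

Dose = CL × AUC_0→∞ / F
     = 11.6 × 0.177 / 0.56 = 3.66643 mg

Dose = 3.67 mg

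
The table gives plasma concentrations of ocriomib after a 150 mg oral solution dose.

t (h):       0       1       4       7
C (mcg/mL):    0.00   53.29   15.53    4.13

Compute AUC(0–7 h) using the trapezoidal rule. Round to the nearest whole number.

Trapezoidal AUC_0→7:
  [0→1]: (0.00+53.29)/2 × 1 = 26.645
  [1→4]: (53.29+15.53)/2 × 3 = 103.23
  [4→7]: (15.53+4.13)/2 × 3 = 29.49
  Sum = 159.365 mcg/mL·h

AUC = 159 mcg/mL·h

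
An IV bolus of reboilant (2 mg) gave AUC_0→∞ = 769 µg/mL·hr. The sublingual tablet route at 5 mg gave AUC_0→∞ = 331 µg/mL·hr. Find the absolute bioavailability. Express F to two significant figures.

F = 0.17

F = (AUC_ev / D_ev) / (AUC_iv / D_iv)
  = (331/5) / (769/2)
  = 66.2 / 384.5 = 0.1722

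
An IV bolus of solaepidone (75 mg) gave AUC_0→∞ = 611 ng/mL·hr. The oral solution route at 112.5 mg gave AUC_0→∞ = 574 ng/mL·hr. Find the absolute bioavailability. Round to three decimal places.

F = (AUC_ev / D_ev) / (AUC_iv / D_iv)
  = (574/112.5) / (611/75)
  = 5.10222 / 8.14667 = 0.6263

F = 0.626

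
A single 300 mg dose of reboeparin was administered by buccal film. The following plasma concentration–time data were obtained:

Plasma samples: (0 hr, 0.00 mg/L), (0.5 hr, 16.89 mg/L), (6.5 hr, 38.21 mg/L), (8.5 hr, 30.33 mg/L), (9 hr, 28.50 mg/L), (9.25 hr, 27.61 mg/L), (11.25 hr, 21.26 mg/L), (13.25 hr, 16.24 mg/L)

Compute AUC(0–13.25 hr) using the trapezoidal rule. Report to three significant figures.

AUC = 346 mg/L·hr

Trapezoidal AUC_0→13.25:
  [0→0.5]: (0.00+16.89)/2 × 0.5 = 4.2225
  [0.5→6.5]: (16.89+38.21)/2 × 6 = 165.3
  [6.5→8.5]: (38.21+30.33)/2 × 2 = 68.54
  [8.5→9]: (30.33+28.50)/2 × 0.5 = 14.7075
  [9→9.25]: (28.50+27.61)/2 × 0.25 = 7.01375
  [9.25→11.25]: (27.61+21.26)/2 × 2 = 48.87
  [11.25→13.25]: (21.26+16.24)/2 × 2 = 37.5
  Sum = 346.15375 mg/L·hr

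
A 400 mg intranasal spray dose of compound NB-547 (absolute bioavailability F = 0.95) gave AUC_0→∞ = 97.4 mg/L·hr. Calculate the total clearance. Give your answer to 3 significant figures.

CL = 3.90 L/hr

CL = F × Dose / AUC_0→∞
   = 0.95 × 400 / 97.4 = 3.90144 L/hr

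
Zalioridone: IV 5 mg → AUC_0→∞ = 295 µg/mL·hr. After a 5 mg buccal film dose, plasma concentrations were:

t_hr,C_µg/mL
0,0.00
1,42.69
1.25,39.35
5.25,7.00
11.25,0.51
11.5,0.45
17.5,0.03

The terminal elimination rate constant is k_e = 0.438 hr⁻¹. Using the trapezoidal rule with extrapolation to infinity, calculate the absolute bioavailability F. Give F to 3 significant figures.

F = 0.503

Trapezoidal AUC_0→17.5 (buccal film):
  [0→1]: (0.00+42.69)/2 × 1 = 21.345
  [1→1.25]: (42.69+39.35)/2 × 0.25 = 10.255
  [1.25→5.25]: (39.35+7.00)/2 × 4 = 92.7
  [5.25→11.25]: (7.00+0.51)/2 × 6 = 22.53
  [11.25→11.5]: (0.51+0.45)/2 × 0.25 = 0.12
  [11.5→17.5]: (0.45+0.03)/2 × 6 = 1.44
  Sum = 148.39 µg/mL·hr
Tail: C_last/k_e = 0.03/0.438 = 0.068
AUC_0→∞ (buccal film) = 148.39 + 0.068 = 148.458 µg/mL·hr
F = (AUC_ev/D_ev)/(AUC_iv/D_iv) = (148.458/5)/(295/5) = 29.6916/59 = 0.5032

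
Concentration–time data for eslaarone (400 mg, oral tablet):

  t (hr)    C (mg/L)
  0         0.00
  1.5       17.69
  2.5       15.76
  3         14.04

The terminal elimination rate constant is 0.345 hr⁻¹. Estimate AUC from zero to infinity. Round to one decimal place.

Trapezoidal AUC_0→3:
  [0→1.5]: (0.00+17.69)/2 × 1.5 = 13.2675
  [1.5→2.5]: (17.69+15.76)/2 × 1 = 16.725
  [2.5→3]: (15.76+14.04)/2 × 0.5 = 7.45
  Sum = 37.4425 mg/L·hr
Extrapolated tail: C_last / k_e = 14.04 / 0.345 = 40.696
AUC_0→∞ = 37.4425 + 40.696 = 78.1385 mg/L·hr

AUC = 78.1 mg/L·hr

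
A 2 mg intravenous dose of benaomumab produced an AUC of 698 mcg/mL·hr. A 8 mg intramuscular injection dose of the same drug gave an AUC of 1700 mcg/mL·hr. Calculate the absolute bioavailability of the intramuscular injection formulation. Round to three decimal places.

F = 0.609

F = (AUC_ev / D_ev) / (AUC_iv / D_iv)
  = (1700/8) / (698/2)
  = 212.5 / 349 = 0.6089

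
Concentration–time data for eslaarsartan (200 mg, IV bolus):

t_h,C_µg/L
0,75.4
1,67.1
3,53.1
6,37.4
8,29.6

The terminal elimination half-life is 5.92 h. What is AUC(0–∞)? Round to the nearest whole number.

Trapezoidal AUC_0→8:
  [0→1]: (75.4+67.1)/2 × 1 = 71.25
  [1→3]: (67.1+53.1)/2 × 2 = 120.2
  [3→6]: (53.1+37.4)/2 × 3 = 135.75
  [6→8]: (37.4+29.6)/2 × 2 = 67.0
  Sum = 394.2 µg/L·h
k_e = ln2 / t½ = 0.693147 / 5.92 = 0.1171 h^-1
Extrapolated tail: C_last / k_e = 29.6 / 0.1171 = 252.775
AUC_0→∞ = 394.2 + 252.775 = 646.975 µg/L·h

AUC = 647 µg/L·h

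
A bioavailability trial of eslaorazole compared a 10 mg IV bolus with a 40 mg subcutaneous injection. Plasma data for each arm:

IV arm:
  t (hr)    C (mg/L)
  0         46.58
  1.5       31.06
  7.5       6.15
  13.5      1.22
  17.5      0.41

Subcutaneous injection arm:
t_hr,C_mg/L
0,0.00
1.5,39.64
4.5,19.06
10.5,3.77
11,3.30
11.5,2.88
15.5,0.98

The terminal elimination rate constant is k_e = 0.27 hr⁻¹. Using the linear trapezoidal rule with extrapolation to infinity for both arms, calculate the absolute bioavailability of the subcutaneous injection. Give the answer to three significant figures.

Trapezoidal AUC_0→17.5 (IV):
  [0→1.5]: (46.58+31.06)/2 × 1.5 = 58.23
  [1.5→7.5]: (31.06+6.15)/2 × 6 = 111.63
  [7.5→13.5]: (6.15+1.22)/2 × 6 = 22.11
  [13.5→17.5]: (1.22+0.41)/2 × 4 = 3.26
  Sum = 195.23 mg/L·hr
IV tail: 0.41/0.27 = 1.519; AUC_iv,0→∞ = 195.23 + 1.519 = 196.749 mg/L·hr
Trapezoidal AUC_0→15.5 (subcutaneous injection):
  [0→1.5]: (0.00+39.64)/2 × 1.5 = 29.73
  [1.5→4.5]: (39.64+19.06)/2 × 3 = 88.05
  [4.5→10.5]: (19.06+3.77)/2 × 6 = 68.49
  [10.5→11]: (3.77+3.30)/2 × 0.5 = 1.7675
  [11→11.5]: (3.30+2.88)/2 × 0.5 = 1.545
  [11.5→15.5]: (2.88+0.98)/2 × 4 = 7.72
  Sum = 197.3025 mg/L·hr
subcutaneous injection tail: 0.98/0.27 = 3.630; AUC_ev,0→∞ = 197.3025 + 3.630 = 200.9325 mg/L·hr
F = (AUC_ev/D_ev)/(AUC_iv/D_iv) = (200.9325/40)/(196.749/10) = 5.0233125/19.6749 = 0.2553

F = 0.255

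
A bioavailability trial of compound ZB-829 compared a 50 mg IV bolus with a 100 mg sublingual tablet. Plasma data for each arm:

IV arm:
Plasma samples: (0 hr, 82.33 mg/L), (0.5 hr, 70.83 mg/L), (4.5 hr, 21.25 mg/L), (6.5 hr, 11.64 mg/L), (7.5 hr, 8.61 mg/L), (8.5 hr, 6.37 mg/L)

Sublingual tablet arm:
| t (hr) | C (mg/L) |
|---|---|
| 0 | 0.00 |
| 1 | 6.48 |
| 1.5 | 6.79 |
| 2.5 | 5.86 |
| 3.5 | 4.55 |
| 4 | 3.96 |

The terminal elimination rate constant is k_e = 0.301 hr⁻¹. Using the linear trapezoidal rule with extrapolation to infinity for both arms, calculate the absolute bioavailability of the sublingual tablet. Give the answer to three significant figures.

Trapezoidal AUC_0→8.5 (IV):
  [0→0.5]: (82.33+70.83)/2 × 0.5 = 38.29
  [0.5→4.5]: (70.83+21.25)/2 × 4 = 184.16
  [4.5→6.5]: (21.25+11.64)/2 × 2 = 32.89
  [6.5→7.5]: (11.64+8.61)/2 × 1 = 10.125
  [7.5→8.5]: (8.61+6.37)/2 × 1 = 7.49
  Sum = 272.955 mg/L·hr
IV tail: 6.37/0.301 = 21.163; AUC_iv,0→∞ = 272.955 + 21.163 = 294.118 mg/L·hr
Trapezoidal AUC_0→4 (sublingual tablet):
  [0→1]: (0.00+6.48)/2 × 1 = 3.24
  [1→1.5]: (6.48+6.79)/2 × 0.5 = 3.3175
  [1.5→2.5]: (6.79+5.86)/2 × 1 = 6.325
  [2.5→3.5]: (5.86+4.55)/2 × 1 = 5.205
  [3.5→4]: (4.55+3.96)/2 × 0.5 = 2.1275
  Sum = 20.215 mg/L·hr
sublingual tablet tail: 3.96/0.301 = 13.156; AUC_ev,0→∞ = 20.215 + 13.156 = 33.371 mg/L·hr
F = (AUC_ev/D_ev)/(AUC_iv/D_iv) = (33.371/100)/(294.118/50) = 0.33371/5.88236 = 0.0567

F = 0.0567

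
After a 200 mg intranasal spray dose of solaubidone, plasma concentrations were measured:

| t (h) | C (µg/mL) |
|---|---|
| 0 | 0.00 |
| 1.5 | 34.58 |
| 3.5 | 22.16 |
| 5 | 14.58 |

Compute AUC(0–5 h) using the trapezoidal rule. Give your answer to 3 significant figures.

Trapezoidal AUC_0→5:
  [0→1.5]: (0.00+34.58)/2 × 1.5 = 25.935
  [1.5→3.5]: (34.58+22.16)/2 × 2 = 56.74
  [3.5→5]: (22.16+14.58)/2 × 1.5 = 27.555
  Sum = 110.23 µg/mL·h

AUC = 110 µg/mL·h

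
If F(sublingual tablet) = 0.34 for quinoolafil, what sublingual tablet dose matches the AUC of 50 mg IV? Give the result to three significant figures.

For equal systemic exposure: F × D_ev = D_iv
D_ev = D_iv / F = 50 / 0.34 = 147.059 mg

D_sublingual = 147 mg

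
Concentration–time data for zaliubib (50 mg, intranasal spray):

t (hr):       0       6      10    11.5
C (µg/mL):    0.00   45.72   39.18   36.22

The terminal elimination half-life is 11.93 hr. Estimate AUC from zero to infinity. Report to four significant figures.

Trapezoidal AUC_0→11.5:
  [0→6]: (0.00+45.72)/2 × 6 = 137.16
  [6→10]: (45.72+39.18)/2 × 4 = 169.8
  [10→11.5]: (39.18+36.22)/2 × 1.5 = 56.55
  Sum = 363.51 µg/mL·hr
k_e = ln2 / t½ = 0.693147 / 11.93 = 0.0581 hr^-1
Extrapolated tail: C_last / k_e = 36.22 / 0.0581 = 623.408
AUC_0→∞ = 363.51 + 623.408 = 986.918 µg/mL·hr

AUC = 986.9 µg/mL·hr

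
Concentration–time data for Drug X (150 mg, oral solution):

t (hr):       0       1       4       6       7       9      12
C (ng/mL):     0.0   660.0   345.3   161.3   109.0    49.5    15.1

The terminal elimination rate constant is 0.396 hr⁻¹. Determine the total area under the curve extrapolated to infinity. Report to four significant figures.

AUC = 2773 ng/mL·hr

Trapezoidal AUC_0→12:
  [0→1]: (0.0+660.0)/2 × 1 = 330.0
  [1→4]: (660.0+345.3)/2 × 3 = 1507.95
  [4→6]: (345.3+161.3)/2 × 2 = 506.6
  [6→7]: (161.3+109.0)/2 × 1 = 135.15
  [7→9]: (109.0+49.5)/2 × 2 = 158.5
  [9→12]: (49.5+15.1)/2 × 3 = 96.9
  Sum = 2735.1 ng/mL·hr
Extrapolated tail: C_last / k_e = 15.1 / 0.396 = 38.131
AUC_0→∞ = 2735.1 + 38.131 = 2773.231 ng/mL·hr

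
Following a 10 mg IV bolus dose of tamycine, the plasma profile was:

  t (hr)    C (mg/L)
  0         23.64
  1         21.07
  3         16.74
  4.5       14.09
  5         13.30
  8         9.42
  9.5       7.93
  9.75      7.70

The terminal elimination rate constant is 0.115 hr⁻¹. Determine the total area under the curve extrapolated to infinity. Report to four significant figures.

AUC = 206.1 mg/L·hr

Trapezoidal AUC_0→9.75:
  [0→1]: (23.64+21.07)/2 × 1 = 22.355
  [1→3]: (21.07+16.74)/2 × 2 = 37.81
  [3→4.5]: (16.74+14.09)/2 × 1.5 = 23.1225
  [4.5→5]: (14.09+13.30)/2 × 0.5 = 6.8475
  [5→8]: (13.30+9.42)/2 × 3 = 34.08
  [8→9.5]: (9.42+7.93)/2 × 1.5 = 13.0125
  [9.5→9.75]: (7.93+7.70)/2 × 0.25 = 1.95375
  Sum = 139.18125 mg/L·hr
Extrapolated tail: C_last / k_e = 7.70 / 0.115 = 66.957
AUC_0→∞ = 139.18125 + 66.957 = 206.13825 mg/L·hr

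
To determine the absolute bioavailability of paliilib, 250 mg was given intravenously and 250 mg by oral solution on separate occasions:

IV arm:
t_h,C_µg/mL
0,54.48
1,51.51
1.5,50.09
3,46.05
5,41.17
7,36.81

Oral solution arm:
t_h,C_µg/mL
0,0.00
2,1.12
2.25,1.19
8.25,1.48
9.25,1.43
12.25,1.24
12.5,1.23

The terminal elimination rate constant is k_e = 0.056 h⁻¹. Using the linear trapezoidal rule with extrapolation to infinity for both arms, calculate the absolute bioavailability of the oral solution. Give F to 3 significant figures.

Trapezoidal AUC_0→7 (IV):
  [0→1]: (54.48+51.51)/2 × 1 = 52.995
  [1→1.5]: (51.51+50.09)/2 × 0.5 = 25.4
  [1.5→3]: (50.09+46.05)/2 × 1.5 = 72.105
  [3→5]: (46.05+41.17)/2 × 2 = 87.22
  [5→7]: (41.17+36.81)/2 × 2 = 77.98
  Sum = 315.7 µg/mL·h
IV tail: 36.81/0.056 = 657.321; AUC_iv,0→∞ = 315.7 + 657.321 = 973.021 µg/mL·h
Trapezoidal AUC_0→12.5 (oral solution):
  [0→2]: (0.00+1.12)/2 × 2 = 1.12
  [2→2.25]: (1.12+1.19)/2 × 0.25 = 0.28875
  [2.25→8.25]: (1.19+1.48)/2 × 6 = 8.01
  [8.25→9.25]: (1.48+1.43)/2 × 1 = 1.455
  [9.25→12.25]: (1.43+1.24)/2 × 3 = 4.005
  [12.25→12.5]: (1.24+1.23)/2 × 0.25 = 0.30875
  Sum = 15.1875 µg/mL·h
oral solution tail: 1.23/0.056 = 21.964; AUC_ev,0→∞ = 15.1875 + 21.964 = 37.1515 µg/mL·h
F = (AUC_ev/D_ev)/(AUC_iv/D_iv) = (37.1515/250)/(973.021/250) = 0.148606/3.892084 = 0.0382

F = 0.0382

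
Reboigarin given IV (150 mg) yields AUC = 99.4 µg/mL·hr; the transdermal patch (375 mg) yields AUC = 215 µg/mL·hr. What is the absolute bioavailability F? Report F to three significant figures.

F = (AUC_ev / D_ev) / (AUC_iv / D_iv)
  = (215/375) / (99.4/150)
  = 0.573333 / 0.662667 = 0.8652

F = 0.865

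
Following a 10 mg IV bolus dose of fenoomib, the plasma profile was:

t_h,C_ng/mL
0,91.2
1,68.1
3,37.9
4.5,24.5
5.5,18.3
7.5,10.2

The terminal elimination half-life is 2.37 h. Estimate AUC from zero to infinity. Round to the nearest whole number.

Trapezoidal AUC_0→7.5:
  [0→1]: (91.2+68.1)/2 × 1 = 79.65
  [1→3]: (68.1+37.9)/2 × 2 = 106.0
  [3→4.5]: (37.9+24.5)/2 × 1.5 = 46.8
  [4.5→5.5]: (24.5+18.3)/2 × 1 = 21.4
  [5.5→7.5]: (18.3+10.2)/2 × 2 = 28.5
  Sum = 282.35 ng/mL·h
k_e = ln2 / t½ = 0.693147 / 2.37 = 0.2925 h^-1
Extrapolated tail: C_last / k_e = 10.2 / 0.2925 = 34.872
AUC_0→∞ = 282.35 + 34.872 = 317.222 ng/mL·h

AUC = 317 ng/mL·h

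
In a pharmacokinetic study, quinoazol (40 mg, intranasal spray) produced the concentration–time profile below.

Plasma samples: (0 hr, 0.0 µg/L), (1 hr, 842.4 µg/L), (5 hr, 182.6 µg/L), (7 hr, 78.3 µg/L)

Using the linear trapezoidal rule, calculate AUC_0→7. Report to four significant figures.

Trapezoidal AUC_0→7:
  [0→1]: (0.0+842.4)/2 × 1 = 421.2
  [1→5]: (842.4+182.6)/2 × 4 = 2050.0
  [5→7]: (182.6+78.3)/2 × 2 = 260.9
  Sum = 2732.1 µg/L·hr

AUC = 2732 µg/L·hr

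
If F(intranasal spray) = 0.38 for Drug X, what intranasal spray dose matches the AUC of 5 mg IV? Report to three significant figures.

For equal systemic exposure: F × D_ev = D_iv
D_ev = D_iv / F = 5 / 0.38 = 13.1579 mg

D_intranasal = 13.2 mg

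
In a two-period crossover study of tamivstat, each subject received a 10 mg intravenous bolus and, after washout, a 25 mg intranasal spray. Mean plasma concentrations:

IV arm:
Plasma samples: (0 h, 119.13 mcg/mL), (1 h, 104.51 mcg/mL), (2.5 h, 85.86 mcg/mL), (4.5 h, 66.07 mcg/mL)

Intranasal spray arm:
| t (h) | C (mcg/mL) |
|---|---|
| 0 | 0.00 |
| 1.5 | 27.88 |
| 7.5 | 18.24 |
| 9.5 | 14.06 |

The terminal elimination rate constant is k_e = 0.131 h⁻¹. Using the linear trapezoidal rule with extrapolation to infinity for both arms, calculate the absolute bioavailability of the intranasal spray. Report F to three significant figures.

Trapezoidal AUC_0→4.5 (IV):
  [0→1]: (119.13+104.51)/2 × 1 = 111.82
  [1→2.5]: (104.51+85.86)/2 × 1.5 = 142.7775
  [2.5→4.5]: (85.86+66.07)/2 × 2 = 151.93
  Sum = 406.5275 mcg/mL·h
IV tail: 66.07/0.131 = 504.351; AUC_iv,0→∞ = 406.5275 + 504.351 = 910.8785 mcg/mL·h
Trapezoidal AUC_0→9.5 (intranasal spray):
  [0→1.5]: (0.00+27.88)/2 × 1.5 = 20.91
  [1.5→7.5]: (27.88+18.24)/2 × 6 = 138.36
  [7.5→9.5]: (18.24+14.06)/2 × 2 = 32.3
  Sum = 191.57 mcg/mL·h
intranasal spray tail: 14.06/0.131 = 107.328; AUC_ev,0→∞ = 191.57 + 107.328 = 298.898 mcg/mL·h
F = (AUC_ev/D_ev)/(AUC_iv/D_iv) = (298.898/25)/(910.8785/10) = 11.95592/91.08785 = 0.1313

F = 0.131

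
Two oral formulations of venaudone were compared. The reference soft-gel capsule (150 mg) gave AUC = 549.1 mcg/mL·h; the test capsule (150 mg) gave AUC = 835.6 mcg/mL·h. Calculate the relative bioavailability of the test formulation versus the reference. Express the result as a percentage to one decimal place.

F_rel = (AUC_test/D_test) / (AUC_ref/D_ref)
      = (835.6/150) / (549.1/150)
      = 5.57067 / 3.66067 = 1.5218 = 152.18%

F_rel = 152.2%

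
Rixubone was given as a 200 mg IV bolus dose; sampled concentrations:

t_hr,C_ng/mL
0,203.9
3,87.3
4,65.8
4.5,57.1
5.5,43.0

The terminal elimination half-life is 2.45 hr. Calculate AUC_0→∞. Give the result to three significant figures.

Trapezoidal AUC_0→5.5:
  [0→3]: (203.9+87.3)/2 × 3 = 436.8
  [3→4]: (87.3+65.8)/2 × 1 = 76.55
  [4→4.5]: (65.8+57.1)/2 × 0.5 = 30.725
  [4.5→5.5]: (57.1+43.0)/2 × 1 = 50.05
  Sum = 594.125 ng/mL·hr
k_e = ln2 / t½ = 0.693147 / 2.45 = 0.2829 hr^-1
Extrapolated tail: C_last / k_e = 43.0 / 0.2829 = 151.997
AUC_0→∞ = 594.125 + 151.997 = 746.122 ng/mL·hr

AUC = 746 ng/mL·hr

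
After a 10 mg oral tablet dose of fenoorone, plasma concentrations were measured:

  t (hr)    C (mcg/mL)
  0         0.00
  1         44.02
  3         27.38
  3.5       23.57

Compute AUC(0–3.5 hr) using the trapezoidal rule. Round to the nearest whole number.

AUC = 106 mcg/mL·hr

Trapezoidal AUC_0→3.5:
  [0→1]: (0.00+44.02)/2 × 1 = 22.01
  [1→3]: (44.02+27.38)/2 × 2 = 71.4
  [3→3.5]: (27.38+23.57)/2 × 0.5 = 12.7375
  Sum = 106.1475 mcg/mL·hr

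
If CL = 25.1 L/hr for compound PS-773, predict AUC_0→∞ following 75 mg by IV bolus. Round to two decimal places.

AUC_0→∞ = Dose_iv / CL
        = 75 / 25.1 = 2.98805 mg/L·hr

AUC = 2.99 mg/L·hr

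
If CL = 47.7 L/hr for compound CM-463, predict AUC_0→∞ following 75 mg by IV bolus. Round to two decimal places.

AUC_0→∞ = Dose_iv / CL
        = 75 / 47.7 = 1.57233 mg/L·hr

AUC = 1.57 mg/L·hr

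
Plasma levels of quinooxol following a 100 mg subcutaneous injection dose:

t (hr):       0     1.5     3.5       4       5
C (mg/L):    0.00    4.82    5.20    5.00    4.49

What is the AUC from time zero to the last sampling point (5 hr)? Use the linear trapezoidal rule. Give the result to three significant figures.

AUC = 20.9 mg/L·hr

Trapezoidal AUC_0→5:
  [0→1.5]: (0.00+4.82)/2 × 1.5 = 3.615
  [1.5→3.5]: (4.82+5.20)/2 × 2 = 10.02
  [3.5→4]: (5.20+5.00)/2 × 0.5 = 2.55
  [4→5]: (5.00+4.49)/2 × 1 = 4.745
  Sum = 20.93 mg/L·hr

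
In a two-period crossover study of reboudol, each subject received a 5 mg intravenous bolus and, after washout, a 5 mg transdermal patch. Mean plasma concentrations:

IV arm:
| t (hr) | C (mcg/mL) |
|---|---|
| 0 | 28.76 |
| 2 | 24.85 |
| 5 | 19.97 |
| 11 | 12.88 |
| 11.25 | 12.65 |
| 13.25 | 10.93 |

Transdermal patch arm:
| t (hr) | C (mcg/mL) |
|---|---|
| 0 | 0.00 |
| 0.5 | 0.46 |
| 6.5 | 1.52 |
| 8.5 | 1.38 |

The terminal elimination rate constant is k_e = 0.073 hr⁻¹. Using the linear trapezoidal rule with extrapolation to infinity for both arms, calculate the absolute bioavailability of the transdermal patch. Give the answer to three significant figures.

F = 0.0704

Trapezoidal AUC_0→13.25 (IV):
  [0→2]: (28.76+24.85)/2 × 2 = 53.61
  [2→5]: (24.85+19.97)/2 × 3 = 67.23
  [5→11]: (19.97+12.88)/2 × 6 = 98.55
  [11→11.25]: (12.88+12.65)/2 × 0.25 = 3.19125
  [11.25→13.25]: (12.65+10.93)/2 × 2 = 23.58
  Sum = 246.16125 mcg/mL·hr
IV tail: 10.93/0.073 = 149.726; AUC_iv,0→∞ = 246.16125 + 149.726 = 395.88725 mcg/mL·hr
Trapezoidal AUC_0→8.5 (transdermal patch):
  [0→0.5]: (0.00+0.46)/2 × 0.5 = 0.115
  [0.5→6.5]: (0.46+1.52)/2 × 6 = 5.94
  [6.5→8.5]: (1.52+1.38)/2 × 2 = 2.9
  Sum = 8.955 mcg/mL·hr
transdermal patch tail: 1.38/0.073 = 18.904; AUC_ev,0→∞ = 8.955 + 18.904 = 27.859 mcg/mL·hr
F = (AUC_ev/D_ev)/(AUC_iv/D_iv) = (27.859/5)/(395.88725/5) = 5.5718/79.17745 = 0.0704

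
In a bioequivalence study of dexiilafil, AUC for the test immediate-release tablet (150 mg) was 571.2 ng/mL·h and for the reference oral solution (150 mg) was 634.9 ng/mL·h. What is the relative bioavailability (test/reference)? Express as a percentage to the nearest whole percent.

F_rel = (AUC_test/D_test) / (AUC_ref/D_ref)
      = (571.2/150) / (634.9/150)
      = 3.808 / 4.23267 = 0.8997 = 89.97%

F_rel = 90%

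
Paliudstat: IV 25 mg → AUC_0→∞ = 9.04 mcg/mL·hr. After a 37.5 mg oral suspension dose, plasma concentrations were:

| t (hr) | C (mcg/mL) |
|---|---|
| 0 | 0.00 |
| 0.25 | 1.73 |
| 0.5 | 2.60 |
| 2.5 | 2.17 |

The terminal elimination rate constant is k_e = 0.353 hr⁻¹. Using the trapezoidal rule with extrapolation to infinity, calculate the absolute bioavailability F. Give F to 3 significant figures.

Trapezoidal AUC_0→2.5 (oral suspension):
  [0→0.25]: (0.00+1.73)/2 × 0.25 = 0.21625
  [0.25→0.5]: (1.73+2.60)/2 × 0.25 = 0.54125
  [0.5→2.5]: (2.60+2.17)/2 × 2 = 4.77
  Sum = 5.5275 mcg/mL·hr
Tail: C_last/k_e = 2.17/0.353 = 6.147
AUC_0→∞ (oral suspension) = 5.5275 + 6.147 = 11.6745 mcg/mL·hr
F = (AUC_ev/D_ev)/(AUC_iv/D_iv) = (11.6745/37.5)/(9.04/25) = 0.31132/0.3616 = 0.8610

F = 0.861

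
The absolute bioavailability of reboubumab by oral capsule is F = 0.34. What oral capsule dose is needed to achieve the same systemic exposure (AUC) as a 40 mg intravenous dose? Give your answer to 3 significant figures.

For equal systemic exposure: F × D_ev = D_iv
D_ev = D_iv / F = 40 / 0.34 = 117.647 mg

D_oral = 118 mg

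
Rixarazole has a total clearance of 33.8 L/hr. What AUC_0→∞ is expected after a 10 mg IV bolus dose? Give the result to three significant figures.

AUC = 0.296 mg/L·hr

AUC_0→∞ = Dose_iv / CL
        = 10 / 33.8 = 0.295858 mg/L·hr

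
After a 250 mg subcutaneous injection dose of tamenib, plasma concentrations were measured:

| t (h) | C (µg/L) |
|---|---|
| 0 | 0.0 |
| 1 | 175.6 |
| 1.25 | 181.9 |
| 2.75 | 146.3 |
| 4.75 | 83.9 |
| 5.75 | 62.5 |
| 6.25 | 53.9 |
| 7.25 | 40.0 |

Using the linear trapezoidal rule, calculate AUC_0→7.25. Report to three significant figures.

AUC = 758 µg/L·h

Trapezoidal AUC_0→7.25:
  [0→1]: (0.0+175.6)/2 × 1 = 87.8
  [1→1.25]: (175.6+181.9)/2 × 0.25 = 44.6875
  [1.25→2.75]: (181.9+146.3)/2 × 1.5 = 246.15
  [2.75→4.75]: (146.3+83.9)/2 × 2 = 230.2
  [4.75→5.75]: (83.9+62.5)/2 × 1 = 73.2
  [5.75→6.25]: (62.5+53.9)/2 × 0.5 = 29.1
  [6.25→7.25]: (53.9+40.0)/2 × 1 = 46.95
  Sum = 758.0875 µg/L·h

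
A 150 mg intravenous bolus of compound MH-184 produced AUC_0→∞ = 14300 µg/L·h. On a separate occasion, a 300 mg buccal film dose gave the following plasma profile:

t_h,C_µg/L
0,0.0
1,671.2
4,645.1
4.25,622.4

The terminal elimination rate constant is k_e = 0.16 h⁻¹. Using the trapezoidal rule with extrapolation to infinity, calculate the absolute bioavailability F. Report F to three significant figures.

Trapezoidal AUC_0→4.25 (buccal film):
  [0→1]: (0.0+671.2)/2 × 1 = 335.6
  [1→4]: (671.2+645.1)/2 × 3 = 1974.45
  [4→4.25]: (645.1+622.4)/2 × 0.25 = 158.4375
  Sum = 2468.4875 µg/L·h
Tail: C_last/k_e = 622.4/0.16 = 3890.000
AUC_0→∞ (buccal film) = 2468.4875 + 3890.000 = 6358.4875 µg/L·h
F = (AUC_ev/D_ev)/(AUC_iv/D_iv) = (6358.4875/300)/(14300/150) = 21.195/95.3333 = 0.2223

F = 0.222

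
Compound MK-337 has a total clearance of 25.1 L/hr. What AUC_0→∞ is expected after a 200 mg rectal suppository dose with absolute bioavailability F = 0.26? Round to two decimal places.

AUC = 2.07 mg/L·hr

AUC_0→∞ = F × Dose / CL
        = 0.26 × 200 / 25.1 = 2.07171 mg/L·hr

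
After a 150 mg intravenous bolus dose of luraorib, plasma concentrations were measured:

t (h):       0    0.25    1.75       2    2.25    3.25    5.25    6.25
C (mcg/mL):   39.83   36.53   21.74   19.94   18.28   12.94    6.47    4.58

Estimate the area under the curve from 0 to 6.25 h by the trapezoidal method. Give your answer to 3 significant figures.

Trapezoidal AUC_0→6.25:
  [0→0.25]: (39.83+36.53)/2 × 0.25 = 9.545
  [0.25→1.75]: (36.53+21.74)/2 × 1.5 = 43.7025
  [1.75→2]: (21.74+19.94)/2 × 0.25 = 5.21
  [2→2.25]: (19.94+18.28)/2 × 0.25 = 4.7775
  [2.25→3.25]: (18.28+12.94)/2 × 1 = 15.61
  [3.25→5.25]: (12.94+6.47)/2 × 2 = 19.41
  [5.25→6.25]: (6.47+4.58)/2 × 1 = 5.525
  Sum = 103.78 mcg/mL·h

AUC = 104 mcg/mL·h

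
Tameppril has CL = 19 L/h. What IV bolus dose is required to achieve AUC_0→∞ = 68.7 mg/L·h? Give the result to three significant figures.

Dose = 1310 mg

Dose_iv = CL × AUC_0→∞
     = 19 × 68.7 = 1305.3 mg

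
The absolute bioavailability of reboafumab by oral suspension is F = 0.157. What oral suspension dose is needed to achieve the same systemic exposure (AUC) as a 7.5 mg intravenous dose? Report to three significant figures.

For equal systemic exposure: F × D_ev = D_iv
D_ev = D_iv / F = 7.5 / 0.157 = 47.7707 mg

D_oral = 47.8 mg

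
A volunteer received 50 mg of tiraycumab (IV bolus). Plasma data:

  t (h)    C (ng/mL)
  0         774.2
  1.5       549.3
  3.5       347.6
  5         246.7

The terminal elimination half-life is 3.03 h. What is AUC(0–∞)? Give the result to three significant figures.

AUC = 3410 ng/mL·h

Trapezoidal AUC_0→5:
  [0→1.5]: (774.2+549.3)/2 × 1.5 = 992.625
  [1.5→3.5]: (549.3+347.6)/2 × 2 = 896.9
  [3.5→5]: (347.6+246.7)/2 × 1.5 = 445.725
  Sum = 2335.25 ng/mL·h
k_e = ln2 / t½ = 0.693147 / 3.03 = 0.2288 h^-1
Extrapolated tail: C_last / k_e = 246.7 / 0.2288 = 1078.234
AUC_0→∞ = 2335.25 + 1078.234 = 3413.484 ng/mL·h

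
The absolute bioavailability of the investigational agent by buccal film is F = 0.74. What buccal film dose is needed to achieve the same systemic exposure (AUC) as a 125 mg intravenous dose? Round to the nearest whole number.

D_buccal = 169 mg

For equal systemic exposure: F × D_ev = D_iv
D_ev = D_iv / F = 125 / 0.74 = 168.919 mg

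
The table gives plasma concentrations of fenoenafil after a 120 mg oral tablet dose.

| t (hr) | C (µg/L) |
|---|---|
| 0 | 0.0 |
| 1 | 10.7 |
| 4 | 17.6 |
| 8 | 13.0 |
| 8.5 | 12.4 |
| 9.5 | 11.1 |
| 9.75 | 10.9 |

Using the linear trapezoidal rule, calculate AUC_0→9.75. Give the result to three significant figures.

Trapezoidal AUC_0→9.75:
  [0→1]: (0.0+10.7)/2 × 1 = 5.35
  [1→4]: (10.7+17.6)/2 × 3 = 42.45
  [4→8]: (17.6+13.0)/2 × 4 = 61.2
  [8→8.5]: (13.0+12.4)/2 × 0.5 = 6.35
  [8.5→9.5]: (12.4+11.1)/2 × 1 = 11.75
  [9.5→9.75]: (11.1+10.9)/2 × 0.25 = 2.75
  Sum = 129.85 µg/L·hr

AUC = 130 µg/L·hr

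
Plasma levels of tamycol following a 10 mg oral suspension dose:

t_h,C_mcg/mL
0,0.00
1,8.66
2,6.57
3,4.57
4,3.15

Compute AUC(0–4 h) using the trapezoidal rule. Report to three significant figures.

Trapezoidal AUC_0→4:
  [0→1]: (0.00+8.66)/2 × 1 = 4.33
  [1→2]: (8.66+6.57)/2 × 1 = 7.615
  [2→3]: (6.57+4.57)/2 × 1 = 5.57
  [3→4]: (4.57+3.15)/2 × 1 = 3.86
  Sum = 21.375 mcg/mL·h

AUC = 21.4 mcg/mL·h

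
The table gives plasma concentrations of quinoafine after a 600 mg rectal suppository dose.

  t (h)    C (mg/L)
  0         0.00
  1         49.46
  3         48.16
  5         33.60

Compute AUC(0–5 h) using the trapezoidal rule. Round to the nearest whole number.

Trapezoidal AUC_0→5:
  [0→1]: (0.00+49.46)/2 × 1 = 24.73
  [1→3]: (49.46+48.16)/2 × 2 = 97.62
  [3→5]: (48.16+33.60)/2 × 2 = 81.76
  Sum = 204.11 mg/L·h

AUC = 204 mg/L·h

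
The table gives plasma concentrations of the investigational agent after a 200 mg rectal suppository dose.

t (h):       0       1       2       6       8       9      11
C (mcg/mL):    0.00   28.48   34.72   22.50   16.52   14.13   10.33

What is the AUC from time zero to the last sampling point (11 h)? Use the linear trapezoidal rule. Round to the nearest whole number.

Trapezoidal AUC_0→11:
  [0→1]: (0.00+28.48)/2 × 1 = 14.24
  [1→2]: (28.48+34.72)/2 × 1 = 31.6
  [2→6]: (34.72+22.50)/2 × 4 = 114.44
  [6→8]: (22.50+16.52)/2 × 2 = 39.02
  [8→9]: (16.52+14.13)/2 × 1 = 15.325
  [9→11]: (14.13+10.33)/2 × 2 = 24.46
  Sum = 239.085 mcg/mL·h

AUC = 239 mcg/mL·h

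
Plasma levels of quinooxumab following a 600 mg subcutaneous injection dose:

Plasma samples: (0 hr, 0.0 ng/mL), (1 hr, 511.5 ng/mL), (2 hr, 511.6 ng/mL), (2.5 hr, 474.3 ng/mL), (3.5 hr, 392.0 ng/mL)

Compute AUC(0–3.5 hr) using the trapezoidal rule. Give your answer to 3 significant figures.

Trapezoidal AUC_0→3.5:
  [0→1]: (0.0+511.5)/2 × 1 = 255.75
  [1→2]: (511.5+511.6)/2 × 1 = 511.55
  [2→2.5]: (511.6+474.3)/2 × 0.5 = 246.475
  [2.5→3.5]: (474.3+392.0)/2 × 1 = 433.15
  Sum = 1446.925 ng/mL·hr

AUC = 1450 ng/mL·hr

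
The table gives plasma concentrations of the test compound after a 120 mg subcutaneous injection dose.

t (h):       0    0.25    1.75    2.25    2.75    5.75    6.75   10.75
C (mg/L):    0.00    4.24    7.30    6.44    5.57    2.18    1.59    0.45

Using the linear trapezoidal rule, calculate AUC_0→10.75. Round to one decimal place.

AUC = 33.2 mg/L·h

Trapezoidal AUC_0→10.75:
  [0→0.25]: (0.00+4.24)/2 × 0.25 = 0.53
  [0.25→1.75]: (4.24+7.30)/2 × 1.5 = 8.655
  [1.75→2.25]: (7.30+6.44)/2 × 0.5 = 3.435
  [2.25→2.75]: (6.44+5.57)/2 × 0.5 = 3.0025
  [2.75→5.75]: (5.57+2.18)/2 × 3 = 11.625
  [5.75→6.75]: (2.18+1.59)/2 × 1 = 1.885
  [6.75→10.75]: (1.59+0.45)/2 × 4 = 4.08
  Sum = 33.2125 mg/L·h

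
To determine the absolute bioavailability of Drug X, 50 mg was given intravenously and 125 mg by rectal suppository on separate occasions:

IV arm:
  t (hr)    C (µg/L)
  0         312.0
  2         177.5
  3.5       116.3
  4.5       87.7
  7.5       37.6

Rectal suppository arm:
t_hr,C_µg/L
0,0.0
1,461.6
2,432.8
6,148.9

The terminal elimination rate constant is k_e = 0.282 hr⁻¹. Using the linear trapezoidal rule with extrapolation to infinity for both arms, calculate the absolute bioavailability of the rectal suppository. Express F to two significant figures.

Trapezoidal AUC_0→7.5 (IV):
  [0→2]: (312.0+177.5)/2 × 2 = 489.5
  [2→3.5]: (177.5+116.3)/2 × 1.5 = 220.35
  [3.5→4.5]: (116.3+87.7)/2 × 1 = 102.0
  [4.5→7.5]: (87.7+37.6)/2 × 3 = 187.95
  Sum = 999.8 µg/L·hr
IV tail: 37.6/0.282 = 133.333; AUC_iv,0→∞ = 999.8 + 133.333 = 1133.133 µg/L·hr
Trapezoidal AUC_0→6 (rectal suppository):
  [0→1]: (0.0+461.6)/2 × 1 = 230.8
  [1→2]: (461.6+432.8)/2 × 1 = 447.2
  [2→6]: (432.8+148.9)/2 × 4 = 1163.4
  Sum = 1841.4 µg/L·hr
rectal suppository tail: 148.9/0.282 = 528.014; AUC_ev,0→∞ = 1841.4 + 528.014 = 2369.414 µg/L·hr
F = (AUC_ev/D_ev)/(AUC_iv/D_iv) = (2369.414/125)/(1133.133/50) = 18.955312/22.66266 = 0.8364

F = 0.84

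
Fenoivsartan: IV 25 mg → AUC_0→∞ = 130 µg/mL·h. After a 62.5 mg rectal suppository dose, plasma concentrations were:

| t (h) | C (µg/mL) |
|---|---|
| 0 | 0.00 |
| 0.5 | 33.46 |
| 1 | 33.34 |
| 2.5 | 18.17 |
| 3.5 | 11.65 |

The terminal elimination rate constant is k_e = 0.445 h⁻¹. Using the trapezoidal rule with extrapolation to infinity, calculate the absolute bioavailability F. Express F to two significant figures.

F = 0.32

Trapezoidal AUC_0→3.5 (rectal suppository):
  [0→0.5]: (0.00+33.46)/2 × 0.5 = 8.365
  [0.5→1]: (33.46+33.34)/2 × 0.5 = 16.7
  [1→2.5]: (33.34+18.17)/2 × 1.5 = 38.6325
  [2.5→3.5]: (18.17+11.65)/2 × 1 = 14.91
  Sum = 78.6075 µg/mL·h
Tail: C_last/k_e = 11.65/0.445 = 26.180
AUC_0→∞ (rectal suppository) = 78.6075 + 26.180 = 104.7875 µg/mL·h
F = (AUC_ev/D_ev)/(AUC_iv/D_iv) = (104.7875/62.5)/(130/25) = 1.6766/5.2 = 0.3224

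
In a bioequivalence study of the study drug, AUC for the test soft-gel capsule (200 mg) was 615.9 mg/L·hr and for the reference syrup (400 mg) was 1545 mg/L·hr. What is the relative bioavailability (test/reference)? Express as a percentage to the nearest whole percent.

F_rel = (AUC_test/D_test) / (AUC_ref/D_ref)
      = (615.9/200) / (1545/400)
      = 3.0795 / 3.8625 = 0.7973 = 79.73%

F_rel = 80%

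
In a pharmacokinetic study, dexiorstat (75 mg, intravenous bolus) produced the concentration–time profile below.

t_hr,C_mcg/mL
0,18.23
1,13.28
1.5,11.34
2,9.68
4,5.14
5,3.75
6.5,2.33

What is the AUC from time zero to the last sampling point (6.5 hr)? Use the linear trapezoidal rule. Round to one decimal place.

AUC = 51.0 mcg/mL·hr

Trapezoidal AUC_0→6.5:
  [0→1]: (18.23+13.28)/2 × 1 = 15.755
  [1→1.5]: (13.28+11.34)/2 × 0.5 = 6.155
  [1.5→2]: (11.34+9.68)/2 × 0.5 = 5.255
  [2→4]: (9.68+5.14)/2 × 2 = 14.82
  [4→5]: (5.14+3.75)/2 × 1 = 4.445
  [5→6.5]: (3.75+2.33)/2 × 1.5 = 4.56
  Sum = 50.99 mcg/mL·hr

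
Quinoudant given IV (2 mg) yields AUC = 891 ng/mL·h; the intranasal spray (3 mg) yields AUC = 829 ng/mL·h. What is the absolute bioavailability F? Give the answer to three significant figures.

F = (AUC_ev / D_ev) / (AUC_iv / D_iv)
  = (829/3) / (891/2)
  = 276.333 / 445.5 = 0.6203

F = 0.620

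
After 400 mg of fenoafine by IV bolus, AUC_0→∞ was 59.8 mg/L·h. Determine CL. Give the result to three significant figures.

CL = Dose_iv / AUC_0→∞
   = 400 / 59.8 = 6.68896 L/h

CL = 6.69 L/h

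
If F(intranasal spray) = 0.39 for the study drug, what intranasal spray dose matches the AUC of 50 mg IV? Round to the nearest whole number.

D_intranasal = 128 mg

For equal systemic exposure: F × D_ev = D_iv
D_ev = D_iv / F = 50 / 0.39 = 128.205 mg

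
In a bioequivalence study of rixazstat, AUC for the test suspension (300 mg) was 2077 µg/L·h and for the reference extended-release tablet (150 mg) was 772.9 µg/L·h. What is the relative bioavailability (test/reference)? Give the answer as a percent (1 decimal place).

F_rel = (AUC_test/D_test) / (AUC_ref/D_ref)
      = (2077/300) / (772.9/150)
      = 6.92333 / 5.15267 = 1.3436 = 134.36%

F_rel = 134.4%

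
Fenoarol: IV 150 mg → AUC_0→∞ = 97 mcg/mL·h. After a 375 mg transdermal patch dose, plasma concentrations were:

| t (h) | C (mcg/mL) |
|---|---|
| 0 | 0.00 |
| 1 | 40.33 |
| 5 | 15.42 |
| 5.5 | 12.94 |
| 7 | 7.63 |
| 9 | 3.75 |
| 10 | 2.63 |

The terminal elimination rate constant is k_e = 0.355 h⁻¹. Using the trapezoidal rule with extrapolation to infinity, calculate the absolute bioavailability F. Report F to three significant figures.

Trapezoidal AUC_0→10 (transdermal patch):
  [0→1]: (0.00+40.33)/2 × 1 = 20.165
  [1→5]: (40.33+15.42)/2 × 4 = 111.5
  [5→5.5]: (15.42+12.94)/2 × 0.5 = 7.09
  [5.5→7]: (12.94+7.63)/2 × 1.5 = 15.4275
  [7→9]: (7.63+3.75)/2 × 2 = 11.38
  [9→10]: (3.75+2.63)/2 × 1 = 3.19
  Sum = 168.7525 mcg/mL·h
Tail: C_last/k_e = 2.63/0.355 = 7.408
AUC_0→∞ (transdermal patch) = 168.7525 + 7.408 = 176.1605 mcg/mL·h
F = (AUC_ev/D_ev)/(AUC_iv/D_iv) = (176.1605/375)/(97/150) = 0.469761/0.646667 = 0.7264

F = 0.726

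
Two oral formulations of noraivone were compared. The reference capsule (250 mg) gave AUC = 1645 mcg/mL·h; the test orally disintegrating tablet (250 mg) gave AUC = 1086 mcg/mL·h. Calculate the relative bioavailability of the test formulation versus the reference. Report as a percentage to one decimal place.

F_rel = (AUC_test/D_test) / (AUC_ref/D_ref)
      = (1086/250) / (1645/250)
      = 4.344 / 6.58 = 0.6602 = 66.02%

F_rel = 66.0%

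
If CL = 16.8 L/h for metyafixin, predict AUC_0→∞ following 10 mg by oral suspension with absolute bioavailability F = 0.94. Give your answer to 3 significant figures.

AUC = 0.560 mg/L·h

AUC_0→∞ = F × Dose / CL
        = 0.94 × 10 / 16.8 = 0.559524 mg/L·h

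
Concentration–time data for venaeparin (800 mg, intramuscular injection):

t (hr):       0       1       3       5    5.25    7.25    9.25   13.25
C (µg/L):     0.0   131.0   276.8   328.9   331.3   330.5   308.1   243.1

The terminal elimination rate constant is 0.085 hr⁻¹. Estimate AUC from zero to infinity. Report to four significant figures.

Trapezoidal AUC_0→13.25:
  [0→1]: (0.0+131.0)/2 × 1 = 65.5
  [1→3]: (131.0+276.8)/2 × 2 = 407.8
  [3→5]: (276.8+328.9)/2 × 2 = 605.7
  [5→5.25]: (328.9+331.3)/2 × 0.25 = 82.525
  [5.25→7.25]: (331.3+330.5)/2 × 2 = 661.8
  [7.25→9.25]: (330.5+308.1)/2 × 2 = 638.6
  [9.25→13.25]: (308.1+243.1)/2 × 4 = 1102.4
  Sum = 3564.325 µg/L·hr
Extrapolated tail: C_last / k_e = 243.1 / 0.085 = 2860.000
AUC_0→∞ = 3564.325 + 2860.000 = 6424.325 µg/L·hr

AUC = 6424 µg/L·hr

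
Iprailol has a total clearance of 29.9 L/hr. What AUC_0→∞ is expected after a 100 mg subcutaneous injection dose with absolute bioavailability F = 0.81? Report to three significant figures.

AUC = 2.71 mg/L·hr

AUC_0→∞ = F × Dose / CL
        = 0.81 × 100 / 29.9 = 2.70903 mg/L·hr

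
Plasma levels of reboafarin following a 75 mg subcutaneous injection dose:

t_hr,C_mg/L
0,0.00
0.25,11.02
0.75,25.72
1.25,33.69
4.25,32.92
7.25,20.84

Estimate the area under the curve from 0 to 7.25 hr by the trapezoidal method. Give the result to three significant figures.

AUC = 206 mg/L·hr

Trapezoidal AUC_0→7.25:
  [0→0.25]: (0.00+11.02)/2 × 0.25 = 1.3775
  [0.25→0.75]: (11.02+25.72)/2 × 0.5 = 9.185
  [0.75→1.25]: (25.72+33.69)/2 × 0.5 = 14.8525
  [1.25→4.25]: (33.69+32.92)/2 × 3 = 99.915
  [4.25→7.25]: (32.92+20.84)/2 × 3 = 80.64
  Sum = 205.97 mg/L·hr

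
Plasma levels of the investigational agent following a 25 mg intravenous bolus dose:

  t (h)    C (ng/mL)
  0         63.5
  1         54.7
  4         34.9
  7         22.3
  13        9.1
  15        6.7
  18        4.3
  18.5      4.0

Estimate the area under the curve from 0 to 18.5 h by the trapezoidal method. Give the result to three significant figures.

AUC = 408 ng/mL·h

Trapezoidal AUC_0→18.5:
  [0→1]: (63.5+54.7)/2 × 1 = 59.1
  [1→4]: (54.7+34.9)/2 × 3 = 134.4
  [4→7]: (34.9+22.3)/2 × 3 = 85.8
  [7→13]: (22.3+9.1)/2 × 6 = 94.2
  [13→15]: (9.1+6.7)/2 × 2 = 15.8
  [15→18]: (6.7+4.3)/2 × 3 = 16.5
  [18→18.5]: (4.3+4.0)/2 × 0.5 = 2.075
  Sum = 407.875 ng/mL·h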